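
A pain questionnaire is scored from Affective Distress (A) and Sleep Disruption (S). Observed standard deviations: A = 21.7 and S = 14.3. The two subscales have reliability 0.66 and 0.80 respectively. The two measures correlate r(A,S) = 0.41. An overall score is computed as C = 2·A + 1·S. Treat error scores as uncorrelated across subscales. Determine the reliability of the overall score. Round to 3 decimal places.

0.738

Var(C) = 2²·21.7² + 14.3² + 2·[2·21.7·14.3·0.41] = 2088.05 + 508.908 = 2596.96.
Under uncorrelated errors the observed covariances equal the true-score covariances, so only the own-variance terms attenuate.
True-score variance = [2²·21.7²·0.66 + 14.3²·0.80] + 508.908 = 1406.74 + 508.908 = 1915.65.
Reliability = 1915.65 / 2596.96 = 0.738.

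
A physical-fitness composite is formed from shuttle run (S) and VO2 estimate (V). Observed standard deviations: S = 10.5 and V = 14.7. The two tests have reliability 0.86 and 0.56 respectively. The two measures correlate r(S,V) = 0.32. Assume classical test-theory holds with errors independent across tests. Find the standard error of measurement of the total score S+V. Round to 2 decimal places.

Var(total) = 326.34 + 98.784 = 425.124.
True-score variance = 215.825 + 98.784 = 314.609, so reliability = 0.7400.
Error variance = 425.124 − 314.609 = 110.515; SEM = √110.515 = 10.51.

10.51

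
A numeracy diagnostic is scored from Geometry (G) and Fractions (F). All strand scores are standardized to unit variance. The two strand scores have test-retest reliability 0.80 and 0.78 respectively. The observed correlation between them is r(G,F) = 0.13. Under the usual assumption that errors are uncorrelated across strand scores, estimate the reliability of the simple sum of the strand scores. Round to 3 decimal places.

0.814

Var(G+F) = 2 + 2·[0.13] = 2 + 0.26 = 2.26.
Because errors are independent across components, Cov(Tᵢ,Tⱼ) = Cov(Xᵢ,Xⱼ); the off-diagonal part of the true-score variance is the same as above.
True-score variance = [0.80 + 0.78] + 0.26 = 1.58 + 0.26 = 1.84.
Reliability = 1.84 / 2.26 = 0.814.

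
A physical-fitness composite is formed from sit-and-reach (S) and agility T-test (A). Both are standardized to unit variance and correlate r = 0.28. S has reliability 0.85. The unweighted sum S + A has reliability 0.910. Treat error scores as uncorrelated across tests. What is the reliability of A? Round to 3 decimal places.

Var(S+A) = 2 + 2·0.28 = 2.560.
True-score variance = ρ_S + ρ_A + 2·0.28, so 0.910 = (0.85 + ρ_A + 0.56) / 2.560.
ρ_A = 0.910·2.560 − 0.85 − 0.56 = 0.920.

0.920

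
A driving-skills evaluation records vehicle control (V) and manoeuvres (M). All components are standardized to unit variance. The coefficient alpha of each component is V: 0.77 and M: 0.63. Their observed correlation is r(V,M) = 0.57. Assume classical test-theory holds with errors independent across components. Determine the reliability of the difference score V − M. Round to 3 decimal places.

Var(V−M) = 1 + 1 − 2·0.57 = 2 − 1.14 = 0.86.
With uncorrelated errors the cross-covariances are all true-score covariance, so they carry over unchanged; only the diagonal terms shrink to ρᵢσᵢ².
True-score variance = [0.77 + 0.63] − 1.14 = 1.4 − 1.14 = 0.26.
Reliability = 0.26 / 0.86 = 0.302.

0.302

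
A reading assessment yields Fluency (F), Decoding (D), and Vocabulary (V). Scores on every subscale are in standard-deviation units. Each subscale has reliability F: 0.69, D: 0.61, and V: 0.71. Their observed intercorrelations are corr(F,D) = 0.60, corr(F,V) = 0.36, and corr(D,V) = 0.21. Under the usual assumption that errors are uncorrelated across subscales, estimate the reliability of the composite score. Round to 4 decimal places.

Var(F+D+V) = 3 + 2·[0.60 + 0.36 + 0.21] = 3 + 2.34 = 5.34.
Under uncorrelated errors the observed covariances equal the true-score covariances, so only the own-variance terms attenuate.
True-score variance = [0.69 + 0.61 + 0.71] + 2.34 = 2.01 + 2.34 = 4.35.
Reliability = 4.35 / 5.34 = 0.8146.

0.8146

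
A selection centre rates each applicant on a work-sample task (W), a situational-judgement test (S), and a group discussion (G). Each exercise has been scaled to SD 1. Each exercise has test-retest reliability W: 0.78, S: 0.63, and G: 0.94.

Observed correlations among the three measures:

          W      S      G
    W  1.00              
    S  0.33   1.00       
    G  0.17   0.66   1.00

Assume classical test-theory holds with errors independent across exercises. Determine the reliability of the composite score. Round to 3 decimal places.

Var(W+S+G) = 3 + 2·[0.33 + 0.17 + 0.66] = 3 + 2.32 = 5.32.
With uncorrelated errors the cross-covariances are all true-score covariance, so they carry over unchanged; only the diagonal terms shrink to ρᵢσᵢ².
True-score variance = [0.78 + 0.63 + 0.94] + 2.32 = 2.35 + 2.32 = 4.67.
Reliability = 4.67 / 5.32 = 0.878.

0.878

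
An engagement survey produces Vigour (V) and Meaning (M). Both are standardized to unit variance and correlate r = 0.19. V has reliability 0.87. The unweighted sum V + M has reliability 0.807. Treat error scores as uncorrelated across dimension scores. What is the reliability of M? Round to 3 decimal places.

0.671

Var(V+M) = 2 + 2·0.19 = 2.380.
True-score variance = ρ_V + ρ_M + 2·0.19, so 0.807 = (0.87 + ρ_M + 0.38) / 2.380.
ρ_M = 0.807·2.380 − 0.87 − 0.38 = 0.671.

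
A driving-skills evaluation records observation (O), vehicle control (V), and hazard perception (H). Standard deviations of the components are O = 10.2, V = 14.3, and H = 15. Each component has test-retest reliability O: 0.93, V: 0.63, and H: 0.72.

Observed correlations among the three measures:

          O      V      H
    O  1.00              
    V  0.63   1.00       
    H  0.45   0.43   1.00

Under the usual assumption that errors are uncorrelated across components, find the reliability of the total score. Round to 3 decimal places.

0.860

Var(O+V+H) = 10.2² + 14.3² + 15² + 2·[10.2·14.3·0.63 + 10.2·15·0.45 + 14.3·15·0.43] = 533.53 + 505.954 = 1039.48.
Under uncorrelated errors the observed covariances equal the true-score covariances, so only the own-variance terms attenuate.
True-score variance = [10.2²·0.93 + 14.3²·0.63 + 15²·0.72] + 505.954 = 387.586 + 505.954 = 893.54.
Reliability = 893.54 / 1039.48 = 0.860.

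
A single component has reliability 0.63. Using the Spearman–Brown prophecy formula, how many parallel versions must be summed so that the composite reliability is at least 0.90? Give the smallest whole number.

k ≥ ρ*(1−ρ₁)/(ρ₁(1−ρ*)) = 0.90·0.37 / (0.63·0.10) = 5.286.
Smallest integer k = 6.

6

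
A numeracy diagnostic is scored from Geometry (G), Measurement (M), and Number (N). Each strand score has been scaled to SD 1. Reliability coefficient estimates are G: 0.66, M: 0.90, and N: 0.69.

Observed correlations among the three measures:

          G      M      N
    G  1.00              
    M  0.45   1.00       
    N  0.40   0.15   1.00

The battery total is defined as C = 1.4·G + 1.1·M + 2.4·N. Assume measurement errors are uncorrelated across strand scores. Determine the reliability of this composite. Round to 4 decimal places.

0.8135

Var(C) = 1.4² + 1.1² + 2.4² + 2·[1.54·0.45 + 3.36·0.40 + 2.64·0.15] = 8.93 + 4.866 = 13.796.
With uncorrelated errors the cross-covariances are all true-score covariance, so they carry over unchanged; only the diagonal terms shrink to ρᵢσᵢ².
True-score variance = [1.4²·0.66 + 1.1²·0.90 + 2.4²·0.69] + 4.866 = 6.357 + 4.866 = 11.223.
Reliability = 11.223 / 13.796 = 0.8135.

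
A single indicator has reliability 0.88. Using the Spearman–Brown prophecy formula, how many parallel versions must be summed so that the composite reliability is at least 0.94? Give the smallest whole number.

k ≥ ρ*(1−ρ₁)/(ρ₁(1−ρ*)) = 0.94·0.12 / (0.88·0.06) = 2.136.
Smallest integer k = 3.

3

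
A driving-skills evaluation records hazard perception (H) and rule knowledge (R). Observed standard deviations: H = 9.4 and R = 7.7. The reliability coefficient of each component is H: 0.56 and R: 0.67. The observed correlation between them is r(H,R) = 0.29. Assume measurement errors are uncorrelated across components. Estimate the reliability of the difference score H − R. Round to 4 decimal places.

0.4469

Var(H−R) = 9.4² + 7.7² − 2·9.4·7.7·0.29 = 147.65 − 41.9804 = 105.67.
With uncorrelated errors the cross-covariances are all true-score covariance, so they carry over unchanged; only the diagonal terms shrink to ρᵢσᵢ².
True-score variance = [9.4²·0.56 + 7.7²·0.67] − 41.9804 = 89.2059 − 41.9804 = 47.2255.
Reliability = 47.2255 / 105.67 = 0.4469.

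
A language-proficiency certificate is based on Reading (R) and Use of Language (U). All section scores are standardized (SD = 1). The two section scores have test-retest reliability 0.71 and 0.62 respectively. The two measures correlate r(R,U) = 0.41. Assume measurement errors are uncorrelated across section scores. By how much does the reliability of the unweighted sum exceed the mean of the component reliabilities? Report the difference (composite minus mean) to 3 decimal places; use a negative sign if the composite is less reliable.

Var(sum) = 2 + 0.82 = 2.82; true-score variance = 1.33 + 0.82 = 2.15; composite reliability = 0.7624.
Mean component reliability = 0.6650.
Difference = 0.7624 − 0.6650 = 0.097.

0.097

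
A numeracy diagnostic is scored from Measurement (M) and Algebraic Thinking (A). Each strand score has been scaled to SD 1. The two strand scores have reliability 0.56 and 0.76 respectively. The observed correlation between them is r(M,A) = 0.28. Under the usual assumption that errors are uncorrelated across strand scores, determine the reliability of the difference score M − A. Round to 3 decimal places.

Var(M−A) = 1 + 1 − 2·0.28 = 2 − 0.56 = 1.44.
Because errors are independent across components, Cov(Tᵢ,Tⱼ) = Cov(Xᵢ,Xⱼ); the off-diagonal part of the true-score variance is the same as above.
True-score variance = [0.56 + 0.76] − 0.56 = 1.32 − 0.56 = 0.76.
Reliability = 0.76 / 1.44 = 0.528.

0.528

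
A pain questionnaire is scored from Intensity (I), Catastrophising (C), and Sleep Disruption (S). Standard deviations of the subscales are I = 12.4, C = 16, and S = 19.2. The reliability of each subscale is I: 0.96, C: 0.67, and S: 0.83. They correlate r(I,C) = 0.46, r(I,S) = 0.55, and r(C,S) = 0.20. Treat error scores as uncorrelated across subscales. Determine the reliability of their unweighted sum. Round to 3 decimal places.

0.886

Var(I+C+S) = 12.4² + 16² + 19.2² + 2·[12.4·16·0.46 + 12.4·19.2·0.55 + 16·19.2·0.20] = 778.4 + 567.296 = 1345.7.
Under uncorrelated errors the observed covariances equal the true-score covariances, so only the own-variance terms attenuate.
True-score variance = [12.4²·0.96 + 16²·0.67 + 19.2²·0.83] + 567.296 = 625.101 + 567.296 = 1192.4.
Reliability = 1192.4 / 1345.7 = 0.886.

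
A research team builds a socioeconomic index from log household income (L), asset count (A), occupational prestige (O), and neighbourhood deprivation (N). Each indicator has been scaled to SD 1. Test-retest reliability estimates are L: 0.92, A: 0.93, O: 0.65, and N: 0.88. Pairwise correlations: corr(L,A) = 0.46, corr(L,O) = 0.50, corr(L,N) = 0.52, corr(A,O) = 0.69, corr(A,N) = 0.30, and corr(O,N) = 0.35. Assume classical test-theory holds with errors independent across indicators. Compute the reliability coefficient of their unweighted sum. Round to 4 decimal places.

Var(L+A+O+N) = 4 + 2·[0.46 + 0.50 + 0.52 + 0.69 + 0.30 + 0.35] = 4 + 5.64 = 9.64.
Because errors are independent across components, Cov(Tᵢ,Tⱼ) = Cov(Xᵢ,Xⱼ); the off-diagonal part of the true-score variance is the same as above.
True-score variance = [0.92 + 0.93 + 0.65 + 0.88] + 5.64 = 3.38 + 5.64 = 9.02.
Reliability = 9.02 / 9.64 = 0.9357.

0.9357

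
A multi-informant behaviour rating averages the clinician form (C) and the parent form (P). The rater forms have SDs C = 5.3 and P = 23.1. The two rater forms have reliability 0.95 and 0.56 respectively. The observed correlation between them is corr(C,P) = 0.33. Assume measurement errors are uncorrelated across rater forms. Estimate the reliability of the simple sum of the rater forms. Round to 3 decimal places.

0.632

Var(C+P) = 5.3² + 23.1² + 2·[5.3·23.1·0.33] = 561.7 + 80.8038 = 642.504.
Under uncorrelated errors the observed covariances equal the true-score covariances, so only the own-variance terms attenuate.
True-score variance = [5.3²·0.95 + 23.1²·0.56] + 80.8038 = 325.507 + 80.8038 = 406.311.
Reliability = 406.311 / 642.504 = 0.632.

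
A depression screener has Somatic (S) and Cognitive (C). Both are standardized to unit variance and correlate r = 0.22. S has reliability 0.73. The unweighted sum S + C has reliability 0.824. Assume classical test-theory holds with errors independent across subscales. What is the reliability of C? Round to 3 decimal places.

0.841

Var(S+C) = 2 + 2·0.22 = 2.440.
True-score variance = ρ_S + ρ_C + 2·0.22, so 0.824 = (0.73 + ρ_C + 0.44) / 2.440.
ρ_C = 0.824·2.440 − 0.73 − 0.44 = 0.841.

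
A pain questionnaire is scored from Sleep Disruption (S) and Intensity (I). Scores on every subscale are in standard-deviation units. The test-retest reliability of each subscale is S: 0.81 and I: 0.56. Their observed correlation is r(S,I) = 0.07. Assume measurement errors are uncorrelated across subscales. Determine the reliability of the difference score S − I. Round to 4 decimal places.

Var(S−I) = 1 + 1 − 2·0.07 = 2 − 0.14 = 1.86.
With uncorrelated errors the cross-covariances are all true-score covariance, so they carry over unchanged; only the diagonal terms shrink to ρᵢσᵢ².
True-score variance = [0.81 + 0.56] − 0.14 = 1.37 − 0.14 = 1.23.
Reliability = 1.23 / 1.86 = 0.6613.

0.6613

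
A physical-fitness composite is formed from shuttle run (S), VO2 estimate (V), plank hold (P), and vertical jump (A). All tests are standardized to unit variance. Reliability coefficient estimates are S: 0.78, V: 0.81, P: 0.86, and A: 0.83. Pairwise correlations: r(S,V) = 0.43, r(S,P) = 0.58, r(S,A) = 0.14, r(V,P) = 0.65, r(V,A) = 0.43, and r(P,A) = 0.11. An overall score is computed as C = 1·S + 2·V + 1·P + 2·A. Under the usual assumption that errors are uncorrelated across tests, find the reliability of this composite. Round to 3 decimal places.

0.910

Var(C) = 1 + 2² + 1 + 2² + 2·[2·0.43 + 0.58 + 2·0.14 + 2·0.65 + 4·0.43 + 2·0.11] = 10 + 9.92 = 19.92.
Under uncorrelated errors the observed covariances equal the true-score covariances, so only the own-variance terms attenuate.
True-score variance = [0.78 + 2²·0.81 + 0.86 + 2²·0.83] + 9.92 = 8.2 + 9.92 = 18.12.
Reliability = 18.12 / 19.92 = 0.910.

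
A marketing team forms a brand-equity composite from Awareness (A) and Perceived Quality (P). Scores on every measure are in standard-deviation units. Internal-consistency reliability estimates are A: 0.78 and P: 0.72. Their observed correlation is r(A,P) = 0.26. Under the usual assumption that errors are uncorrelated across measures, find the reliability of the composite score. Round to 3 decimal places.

Var(A+P) = 2 + 2·[0.26] = 2 + 0.52 = 2.52.
Because errors are independent across components, Cov(Tᵢ,Tⱼ) = Cov(Xᵢ,Xⱼ); the off-diagonal part of the true-score variance is the same as above.
True-score variance = [0.78 + 0.72] + 0.52 = 1.5 + 0.52 = 2.02.
Reliability = 2.02 / 2.52 = 0.802.

0.802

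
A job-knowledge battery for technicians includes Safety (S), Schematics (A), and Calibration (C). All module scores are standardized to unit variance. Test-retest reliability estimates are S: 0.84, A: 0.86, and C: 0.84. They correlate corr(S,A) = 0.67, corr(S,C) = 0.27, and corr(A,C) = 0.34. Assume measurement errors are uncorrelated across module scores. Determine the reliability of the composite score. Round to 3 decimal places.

Var(S+A+C) = 3 + 2·[0.67 + 0.27 + 0.34] = 3 + 2.56 = 5.56.
Under uncorrelated errors the observed covariances equal the true-score covariances, so only the own-variance terms attenuate.
True-score variance = [0.84 + 0.86 + 0.84] + 2.56 = 2.54 + 2.56 = 5.1.
Reliability = 5.1 / 5.56 = 0.917.

0.917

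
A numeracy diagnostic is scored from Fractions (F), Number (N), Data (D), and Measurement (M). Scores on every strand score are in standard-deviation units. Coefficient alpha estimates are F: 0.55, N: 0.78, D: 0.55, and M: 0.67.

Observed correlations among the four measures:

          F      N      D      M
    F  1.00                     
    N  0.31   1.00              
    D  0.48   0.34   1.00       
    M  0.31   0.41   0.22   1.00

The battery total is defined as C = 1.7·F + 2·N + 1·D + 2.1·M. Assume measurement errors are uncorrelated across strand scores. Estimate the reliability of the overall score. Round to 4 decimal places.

0.8296

Var(C) = 1.7² + 2² + 1 + 2.1² + 2·[3.4·0.31 + 1.7·0.48 + 3.57·0.31 + 2·0.34 + 4.2·0.41 + 2.1·0.22] = 12.3 + 11.6814 = 23.9814.
With uncorrelated errors the cross-covariances are all true-score covariance, so they carry over unchanged; only the diagonal terms shrink to ρᵢσᵢ².
True-score variance = [1.7²·0.55 + 2²·0.78 + 0.55 + 2.1²·0.67] + 11.6814 = 8.2142 + 11.6814 = 19.8956.
Reliability = 19.8956 / 23.9814 = 0.8296.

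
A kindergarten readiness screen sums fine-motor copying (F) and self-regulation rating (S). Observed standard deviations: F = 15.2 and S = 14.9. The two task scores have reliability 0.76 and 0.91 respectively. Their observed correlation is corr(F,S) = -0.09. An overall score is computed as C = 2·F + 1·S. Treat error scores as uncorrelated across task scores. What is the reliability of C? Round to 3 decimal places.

0.773

Var(C) = 2²·15.2² + 14.9² + 2·[2·15.2·14.9·(-0.09)] = 1146.17 − 81.5328 = 1064.64.
With uncorrelated errors the cross-covariances are all true-score covariance, so they carry over unchanged; only the diagonal terms shrink to ρᵢσᵢ².
True-score variance = [2²·15.2²·0.76 + 14.9²·0.91] − 81.5328 = 904.391 − 81.5328 = 822.858.
Reliability = 822.858 / 1064.64 = 0.773.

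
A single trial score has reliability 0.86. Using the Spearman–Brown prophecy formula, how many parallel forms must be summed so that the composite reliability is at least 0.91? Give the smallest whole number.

2

k ≥ ρ*(1−ρ₁)/(ρ₁(1−ρ*)) = 0.91·0.14 / (0.86·0.09) = 1.646.
Smallest integer k = 2.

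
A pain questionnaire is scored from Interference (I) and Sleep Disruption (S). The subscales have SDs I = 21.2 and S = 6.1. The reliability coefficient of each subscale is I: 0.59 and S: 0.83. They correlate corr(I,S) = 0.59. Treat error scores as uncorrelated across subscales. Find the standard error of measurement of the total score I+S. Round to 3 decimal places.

Var(total) = 486.65 + 152.598 = 639.248.
True-score variance = 296.054 + 152.598 = 448.651, so reliability = 0.7018.
Error variance = 639.248 − 448.651 = 190.596; SEM = √190.596 = 13.806.

13.806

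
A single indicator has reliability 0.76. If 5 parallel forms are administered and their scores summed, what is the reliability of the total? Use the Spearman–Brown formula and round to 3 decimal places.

0.941

ρ_k = kρ / (1 + (k−1)ρ) = 5·0.76 / (1 + 4·0.76) = 3.800 / 4.040 = 0.941.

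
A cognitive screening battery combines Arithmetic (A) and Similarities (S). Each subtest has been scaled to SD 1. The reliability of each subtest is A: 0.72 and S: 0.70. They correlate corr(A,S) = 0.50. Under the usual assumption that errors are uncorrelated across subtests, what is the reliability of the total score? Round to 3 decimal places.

0.807

Var(A+S) = 2 + 2·[0.50] = 2 + 1 = 3.
With uncorrelated errors the cross-covariances are all true-score covariance, so they carry over unchanged; only the diagonal terms shrink to ρᵢσᵢ².
True-score variance = [0.72 + 0.70] + 1 = 1.42 + 1 = 2.42.
Reliability = 2.42 / 3 = 0.807.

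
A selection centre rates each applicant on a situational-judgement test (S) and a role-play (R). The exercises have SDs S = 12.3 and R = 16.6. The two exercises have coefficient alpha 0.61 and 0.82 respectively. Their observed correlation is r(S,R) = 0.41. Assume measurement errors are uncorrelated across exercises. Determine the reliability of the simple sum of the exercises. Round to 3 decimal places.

Var(S+R) = 12.3² + 16.6² + 2·[12.3·16.6·0.41] = 426.85 + 167.428 = 594.278.
Because errors are independent across components, Cov(Tᵢ,Tⱼ) = Cov(Xᵢ,Xⱼ); the off-diagonal part of the true-score variance is the same as above.
True-score variance = [12.3²·0.61 + 16.6²·0.82] + 167.428 = 318.246 + 167.428 = 485.674.
Reliability = 485.674 / 594.278 = 0.817.

0.817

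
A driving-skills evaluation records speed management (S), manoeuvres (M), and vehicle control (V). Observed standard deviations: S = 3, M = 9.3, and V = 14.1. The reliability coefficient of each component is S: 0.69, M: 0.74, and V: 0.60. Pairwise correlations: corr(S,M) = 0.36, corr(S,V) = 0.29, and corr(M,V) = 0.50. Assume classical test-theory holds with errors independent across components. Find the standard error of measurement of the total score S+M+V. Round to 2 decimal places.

Var(total) = 294.3 + 175.752 = 470.052.
True-score variance = 189.499 + 175.752 = 365.251, so reliability = 0.7770.
Error variance = 470.052 − 365.251 = 104.801; SEM = √104.801 = 10.24.

10.24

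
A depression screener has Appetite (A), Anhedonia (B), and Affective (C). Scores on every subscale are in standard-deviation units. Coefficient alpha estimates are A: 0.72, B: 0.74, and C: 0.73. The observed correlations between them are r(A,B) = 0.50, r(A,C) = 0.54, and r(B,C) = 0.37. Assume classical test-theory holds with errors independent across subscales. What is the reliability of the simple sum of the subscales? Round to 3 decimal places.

0.861

Var(A+B+C) = 3 + 2·[0.50 + 0.54 + 0.37] = 3 + 2.82 = 5.82.
Under uncorrelated errors the observed covariances equal the true-score covariances, so only the own-variance terms attenuate.
True-score variance = [0.72 + 0.74 + 0.73] + 2.82 = 2.19 + 2.82 = 5.01.
Reliability = 5.01 / 5.82 = 0.861.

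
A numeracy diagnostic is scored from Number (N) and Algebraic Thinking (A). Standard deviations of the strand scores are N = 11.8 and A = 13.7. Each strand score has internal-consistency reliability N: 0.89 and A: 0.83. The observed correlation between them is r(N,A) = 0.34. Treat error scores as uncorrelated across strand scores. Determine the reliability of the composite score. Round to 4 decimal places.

0.8919

Var(N+A) = 11.8² + 13.7² + 2·[11.8·13.7·0.34] = 326.93 + 109.929 = 436.859.
With uncorrelated errors the cross-covariances are all true-score covariance, so they carry over unchanged; only the diagonal terms shrink to ρᵢσᵢ².
True-score variance = [11.8²·0.89 + 13.7²·0.83] + 109.929 = 279.706 + 109.929 = 389.635.
Reliability = 389.635 / 436.859 = 0.8919.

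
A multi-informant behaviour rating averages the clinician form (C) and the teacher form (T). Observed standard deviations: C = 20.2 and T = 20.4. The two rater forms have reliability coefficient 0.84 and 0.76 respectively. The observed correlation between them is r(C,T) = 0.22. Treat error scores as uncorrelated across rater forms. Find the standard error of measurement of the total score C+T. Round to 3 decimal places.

Var(total) = 824.2 + 181.315 = 1005.52.
True-score variance = 659.035 + 181.315 = 840.35, so reliability = 0.8357.
Error variance = 1005.52 − 840.35 = 165.165; SEM = √165.165 = 12.852.

12.852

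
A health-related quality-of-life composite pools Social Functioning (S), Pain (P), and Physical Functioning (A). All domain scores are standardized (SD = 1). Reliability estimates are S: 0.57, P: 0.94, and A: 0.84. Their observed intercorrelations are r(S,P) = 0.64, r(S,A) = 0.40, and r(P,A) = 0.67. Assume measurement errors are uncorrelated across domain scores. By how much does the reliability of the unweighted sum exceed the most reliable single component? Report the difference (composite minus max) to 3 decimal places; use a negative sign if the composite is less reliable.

Var(sum) = 3 + 3.42 = 6.42; true-score variance = 2.35 + 3.42 = 5.77; composite reliability = 0.8988.
Max component reliability = 0.9400.
Difference = 0.8988 − 0.9400 = -0.041.

-0.041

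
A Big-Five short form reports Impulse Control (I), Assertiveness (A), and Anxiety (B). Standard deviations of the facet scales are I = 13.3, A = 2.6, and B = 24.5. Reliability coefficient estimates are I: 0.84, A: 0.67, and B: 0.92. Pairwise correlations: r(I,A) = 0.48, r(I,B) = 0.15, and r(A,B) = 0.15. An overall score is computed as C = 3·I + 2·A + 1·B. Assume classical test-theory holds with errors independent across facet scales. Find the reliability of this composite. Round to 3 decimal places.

Var(C) = 3²·13.3² + 2²·2.6² + 24.5² + 2·[6·13.3·2.6·0.48 + 3·13.3·24.5·0.15 + 2·2.6·24.5·0.15] = 2219.3 + 530.666 = 2749.97.
Because errors are independent across components, Cov(Tᵢ,Tⱼ) = Cov(Xᵢ,Xⱼ); the off-diagonal part of the true-score variance is the same as above.
True-score variance = [3²·13.3²·0.84 + 2²·2.6²·0.67 + 24.5²·0.92] + 530.666 = 1907.64 + 530.666 = 2438.3.
Reliability = 2438.3 / 2749.97 = 0.887.

0.887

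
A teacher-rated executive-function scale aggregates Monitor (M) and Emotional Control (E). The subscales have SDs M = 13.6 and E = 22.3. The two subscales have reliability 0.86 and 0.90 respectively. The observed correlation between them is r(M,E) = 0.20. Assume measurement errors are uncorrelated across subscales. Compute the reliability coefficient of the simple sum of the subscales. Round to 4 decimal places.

0.9059

Var(M+E) = 13.6² + 22.3² + 2·[13.6·22.3·0.20] = 682.25 + 121.312 = 803.562.
Because errors are independent across components, Cov(Tᵢ,Tⱼ) = Cov(Xᵢ,Xⱼ); the off-diagonal part of the true-score variance is the same as above.
True-score variance = [13.6²·0.86 + 22.3²·0.90] + 121.312 = 606.627 + 121.312 = 727.939.
Reliability = 727.939 / 803.562 = 0.9059.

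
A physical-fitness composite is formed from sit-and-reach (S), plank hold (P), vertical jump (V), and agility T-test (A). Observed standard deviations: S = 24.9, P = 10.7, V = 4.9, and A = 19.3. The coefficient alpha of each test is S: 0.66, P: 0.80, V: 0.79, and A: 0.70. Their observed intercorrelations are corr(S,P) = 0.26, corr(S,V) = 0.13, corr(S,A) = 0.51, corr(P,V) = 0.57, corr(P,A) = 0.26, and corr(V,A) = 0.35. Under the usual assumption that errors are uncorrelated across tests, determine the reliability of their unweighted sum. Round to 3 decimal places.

Var(S+P+V+A) = 24.9² + 10.7² + 4.9² + 19.3² + 2·[24.9·10.7·0.26 + 24.9·4.9·0.13 + 24.9·19.3·0.51 + 10.7·4.9·0.57 + 10.7·19.3·0.26 + 4.9·19.3·0.35] = 1131 + 893.802 = 2024.8.
Because errors are independent across components, Cov(Tᵢ,Tⱼ) = Cov(Xᵢ,Xⱼ); the off-diagonal part of the true-score variance is the same as above.
True-score variance = [24.9²·0.66 + 10.7²·0.80 + 4.9²·0.79 + 19.3²·0.70] + 893.802 = 780.509 + 893.802 = 1674.31.
Reliability = 1674.31 / 2024.8 = 0.827.

0.827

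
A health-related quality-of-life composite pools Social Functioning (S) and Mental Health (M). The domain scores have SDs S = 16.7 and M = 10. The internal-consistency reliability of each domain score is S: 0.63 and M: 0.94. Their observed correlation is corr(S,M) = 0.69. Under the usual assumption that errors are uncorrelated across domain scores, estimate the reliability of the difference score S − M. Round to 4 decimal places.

Var(S−M) = 16.7² + 10² − 2·16.7·10·0.69 = 378.89 − 230.46 = 148.43.
With uncorrelated errors the cross-covariances are all true-score covariance, so they carry over unchanged; only the diagonal terms shrink to ρᵢσᵢ².
True-score variance = [16.7²·0.63 + 10²·0.94] − 230.46 = 269.701 − 230.46 = 39.2407.
Reliability = 39.2407 / 148.43 = 0.2644.

0.2644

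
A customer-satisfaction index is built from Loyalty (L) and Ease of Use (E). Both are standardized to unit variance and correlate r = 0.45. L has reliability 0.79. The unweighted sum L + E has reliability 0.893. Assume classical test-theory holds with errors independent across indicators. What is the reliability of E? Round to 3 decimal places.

0.900

Var(L+E) = 2 + 2·0.45 = 2.900.
True-score variance = ρ_L + ρ_E + 2·0.45, so 0.893 = (0.79 + ρ_E + 0.90) / 2.900.
ρ_E = 0.893·2.900 − 0.79 − 0.90 = 0.900.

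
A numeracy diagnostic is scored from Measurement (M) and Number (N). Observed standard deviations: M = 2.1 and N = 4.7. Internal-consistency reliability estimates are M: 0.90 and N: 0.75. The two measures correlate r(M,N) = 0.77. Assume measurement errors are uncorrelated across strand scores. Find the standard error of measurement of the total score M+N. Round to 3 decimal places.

2.442

Var(total) = 26.5 + 15.1998 = 41.6998.
True-score variance = 20.5365 + 15.1998 = 35.7363, so reliability = 0.8570.
Error variance = 41.6998 − 35.7363 = 5.9635; SEM = √5.9635 = 2.442.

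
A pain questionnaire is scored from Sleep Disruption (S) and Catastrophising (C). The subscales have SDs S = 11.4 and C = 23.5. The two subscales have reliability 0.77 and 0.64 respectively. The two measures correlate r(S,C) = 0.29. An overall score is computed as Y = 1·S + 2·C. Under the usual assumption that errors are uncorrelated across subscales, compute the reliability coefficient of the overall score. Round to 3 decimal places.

Var(Y) = 11.4² + 2²·23.5² + 2·[2·11.4·23.5·0.29] = 2338.96 + 310.764 = 2649.72.
Under uncorrelated errors the observed covariances equal the true-score covariances, so only the own-variance terms attenuate.
True-score variance = [11.4²·0.77 + 2²·23.5²·0.64] + 310.764 = 1513.83 + 310.764 = 1824.59.
Reliability = 1824.59 / 2649.72 = 0.689.

0.689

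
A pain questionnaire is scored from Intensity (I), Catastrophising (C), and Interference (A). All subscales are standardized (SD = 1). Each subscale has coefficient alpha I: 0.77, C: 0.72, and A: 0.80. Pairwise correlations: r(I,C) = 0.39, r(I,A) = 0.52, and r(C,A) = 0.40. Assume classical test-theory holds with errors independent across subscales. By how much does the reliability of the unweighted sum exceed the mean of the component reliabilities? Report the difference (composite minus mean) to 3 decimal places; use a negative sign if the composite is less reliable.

Var(sum) = 3 + 2.62 = 5.62; true-score variance = 2.29 + 2.62 = 4.91; composite reliability = 0.8737.
Mean component reliability = 0.7633.
Difference = 0.8737 − 0.7633 = 0.110.

0.110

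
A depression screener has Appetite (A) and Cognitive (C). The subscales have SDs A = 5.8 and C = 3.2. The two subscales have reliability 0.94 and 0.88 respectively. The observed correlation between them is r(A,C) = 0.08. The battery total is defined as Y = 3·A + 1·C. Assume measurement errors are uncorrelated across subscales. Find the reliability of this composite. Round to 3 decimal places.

Var(Y) = 3²·5.8² + 3.2² + 2·[3·5.8·3.2·0.08] = 313 + 8.9088 = 321.909.
Under uncorrelated errors the observed covariances equal the true-score covariances, so only the own-variance terms attenuate.
True-score variance = [3²·5.8²·0.94 + 3.2²·0.88] + 8.9088 = 293.606 + 8.9088 = 302.514.
Reliability = 302.514 / 321.909 = 0.940.

0.940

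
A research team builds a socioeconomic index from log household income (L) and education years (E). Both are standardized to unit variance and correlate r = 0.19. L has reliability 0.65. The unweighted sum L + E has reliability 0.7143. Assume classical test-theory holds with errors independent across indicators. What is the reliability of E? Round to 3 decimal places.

0.670

Var(L+E) = 2 + 2·0.19 = 2.380.
True-score variance = ρ_L + ρ_E + 2·0.19, so 0.7143 = (0.65 + ρ_E + 0.38) / 2.380.
ρ_E = 0.7143·2.380 − 0.65 − 0.38 = 0.670.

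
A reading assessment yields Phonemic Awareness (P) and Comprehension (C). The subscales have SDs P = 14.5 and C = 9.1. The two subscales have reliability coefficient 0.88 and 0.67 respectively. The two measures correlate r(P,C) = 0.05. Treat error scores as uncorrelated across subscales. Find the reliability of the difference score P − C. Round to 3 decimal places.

Var(P−C) = 14.5² + 9.1² − 2·14.5·9.1·0.05 = 293.06 − 13.195 = 279.865.
Under uncorrelated errors the observed covariances equal the true-score covariances, so only the own-variance terms attenuate.
True-score variance = [14.5²·0.88 + 9.1²·0.67] − 13.195 = 240.503 − 13.195 = 227.308.
Reliability = 227.308 / 279.865 = 0.812.

0.812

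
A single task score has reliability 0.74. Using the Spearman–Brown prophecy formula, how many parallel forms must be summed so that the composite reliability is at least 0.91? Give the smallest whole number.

4

k ≥ ρ*(1−ρ₁)/(ρ₁(1−ρ*)) = 0.91·0.26 / (0.74·0.09) = 3.553.
Smallest integer k = 4.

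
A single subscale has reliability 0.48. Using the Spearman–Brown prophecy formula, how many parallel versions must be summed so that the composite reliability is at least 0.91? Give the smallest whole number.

11

k ≥ ρ*(1−ρ₁)/(ρ₁(1−ρ*)) = 0.91·0.52 / (0.48·0.09) = 10.954.
Smallest integer k = 11.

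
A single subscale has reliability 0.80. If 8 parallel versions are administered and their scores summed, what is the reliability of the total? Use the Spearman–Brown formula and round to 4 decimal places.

ρ_k = kρ / (1 + (k−1)ρ) = 8·0.80 / (1 + 7·0.80) = 6.400 / 6.600 = 0.9697.

0.9697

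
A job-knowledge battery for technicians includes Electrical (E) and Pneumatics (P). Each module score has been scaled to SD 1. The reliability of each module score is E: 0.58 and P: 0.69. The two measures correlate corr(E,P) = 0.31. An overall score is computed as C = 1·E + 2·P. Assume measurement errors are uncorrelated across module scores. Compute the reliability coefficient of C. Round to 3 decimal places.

0.734

Var(C) = 1 + 2² + 2·[2·0.31] = 5 + 1.24 = 6.24.
Because errors are independent across components, Cov(Tᵢ,Tⱼ) = Cov(Xᵢ,Xⱼ); the off-diagonal part of the true-score variance is the same as above.
True-score variance = [0.58 + 2²·0.69] + 1.24 = 3.34 + 1.24 = 4.58.
Reliability = 4.58 / 6.24 = 0.734.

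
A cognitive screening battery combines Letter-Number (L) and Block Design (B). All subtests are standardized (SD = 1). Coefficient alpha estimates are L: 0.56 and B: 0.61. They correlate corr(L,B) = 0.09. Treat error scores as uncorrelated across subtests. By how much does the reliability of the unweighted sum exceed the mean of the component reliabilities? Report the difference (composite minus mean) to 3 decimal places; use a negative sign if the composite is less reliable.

Var(sum) = 2 + 0.18 = 2.18; true-score variance = 1.17 + 0.18 = 1.35; composite reliability = 0.6193.
Mean component reliability = 0.5850.
Difference = 0.6193 − 0.5850 = 0.034.

0.034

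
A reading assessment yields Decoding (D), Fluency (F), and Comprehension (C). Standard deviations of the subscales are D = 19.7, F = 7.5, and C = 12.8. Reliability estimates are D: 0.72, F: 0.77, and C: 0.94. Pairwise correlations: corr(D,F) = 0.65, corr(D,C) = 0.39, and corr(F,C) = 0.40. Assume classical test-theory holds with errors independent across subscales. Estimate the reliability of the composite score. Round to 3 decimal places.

0.878

Var(D+F+C) = 19.7² + 7.5² + 12.8² + 2·[19.7·7.5·0.65 + 19.7·12.8·0.39 + 7.5·12.8·0.40] = 608.18 + 465.56 = 1073.74.
Because errors are independent across components, Cov(Tᵢ,Tⱼ) = Cov(Xᵢ,Xⱼ); the off-diagonal part of the true-score variance is the same as above.
True-score variance = [19.7²·0.72 + 7.5²·0.77 + 12.8²·0.94] + 465.56 = 476.747 + 465.56 = 942.307.
Reliability = 942.307 / 1073.74 = 0.878.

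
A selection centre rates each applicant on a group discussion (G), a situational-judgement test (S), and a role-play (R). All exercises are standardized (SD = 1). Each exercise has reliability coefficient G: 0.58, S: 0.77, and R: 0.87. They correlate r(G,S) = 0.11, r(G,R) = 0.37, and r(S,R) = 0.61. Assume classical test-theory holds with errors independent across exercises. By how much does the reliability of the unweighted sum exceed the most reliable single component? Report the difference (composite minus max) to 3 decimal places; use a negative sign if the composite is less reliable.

Var(sum) = 3 + 2.18 = 5.18; true-score variance = 2.22 + 2.18 = 4.4; composite reliability = 0.8494.
Max component reliability = 0.8700.
Difference = 0.8494 − 0.8700 = -0.021.

-0.021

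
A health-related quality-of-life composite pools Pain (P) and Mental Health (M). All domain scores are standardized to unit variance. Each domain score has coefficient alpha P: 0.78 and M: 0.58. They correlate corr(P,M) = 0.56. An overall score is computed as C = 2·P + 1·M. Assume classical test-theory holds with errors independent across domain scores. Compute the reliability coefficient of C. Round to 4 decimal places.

Var(C) = 2² + 1 + 2·[2·0.56] = 5 + 2.24 = 7.24.
Under uncorrelated errors the observed covariances equal the true-score covariances, so only the own-variance terms attenuate.
True-score variance = [2²·0.78 + 0.58] + 2.24 = 3.7 + 2.24 = 5.94.
Reliability = 5.94 / 7.24 = 0.8204.

0.8204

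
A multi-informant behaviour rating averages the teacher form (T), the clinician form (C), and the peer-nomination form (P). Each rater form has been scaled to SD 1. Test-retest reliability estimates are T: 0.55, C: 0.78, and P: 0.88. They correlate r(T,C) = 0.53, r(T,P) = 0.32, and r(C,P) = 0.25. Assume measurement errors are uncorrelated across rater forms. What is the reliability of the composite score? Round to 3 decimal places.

Var(T+C+P) = 3 + 2·[0.53 + 0.32 + 0.25] = 3 + 2.2 = 5.2.
Under uncorrelated errors the observed covariances equal the true-score covariances, so only the own-variance terms attenuate.
True-score variance = [0.55 + 0.78 + 0.88] + 2.2 = 2.21 + 2.2 = 4.41.
Reliability = 4.41 / 5.2 = 0.848.

0.848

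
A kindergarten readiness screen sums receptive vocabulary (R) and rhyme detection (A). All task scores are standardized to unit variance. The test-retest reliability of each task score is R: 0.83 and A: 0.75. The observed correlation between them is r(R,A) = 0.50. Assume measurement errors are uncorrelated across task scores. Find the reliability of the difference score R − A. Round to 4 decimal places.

Var(R−A) = 1 + 1 − 2·0.50 = 2 − 1 = 1.
Under uncorrelated errors the observed covariances equal the true-score covariances, so only the own-variance terms attenuate.
True-score variance = [0.83 + 0.75] − 1 = 1.58 − 1 = 0.58.
Reliability = 0.58 / 1 = 0.5800.

0.5800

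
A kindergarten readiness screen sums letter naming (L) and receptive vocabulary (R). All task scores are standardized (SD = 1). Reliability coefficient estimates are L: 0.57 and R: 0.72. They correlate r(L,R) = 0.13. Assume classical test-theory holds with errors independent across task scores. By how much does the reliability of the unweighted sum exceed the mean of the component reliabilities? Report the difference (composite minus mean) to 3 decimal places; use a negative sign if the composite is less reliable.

0.041

Var(sum) = 2 + 0.26 = 2.26; true-score variance = 1.29 + 0.26 = 1.55; composite reliability = 0.6858.
Mean component reliability = 0.6450.
Difference = 0.6858 − 0.6450 = 0.041.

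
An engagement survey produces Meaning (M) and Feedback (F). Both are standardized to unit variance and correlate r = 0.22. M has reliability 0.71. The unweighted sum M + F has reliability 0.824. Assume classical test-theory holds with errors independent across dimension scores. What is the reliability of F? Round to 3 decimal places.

Var(M+F) = 2 + 2·0.22 = 2.440.
True-score variance = ρ_M + ρ_F + 2·0.22, so 0.824 = (0.71 + ρ_F + 0.44) / 2.440.
ρ_F = 0.824·2.440 − 0.71 − 0.44 = 0.861.

0.861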